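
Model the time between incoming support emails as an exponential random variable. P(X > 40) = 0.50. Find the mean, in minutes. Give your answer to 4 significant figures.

57.71

e^(−λ·40) = 0.50 ⇒ λ = −ln(0.50)/40 = 0.0173287.
Mean = 1/λ = 57.7078 minutes.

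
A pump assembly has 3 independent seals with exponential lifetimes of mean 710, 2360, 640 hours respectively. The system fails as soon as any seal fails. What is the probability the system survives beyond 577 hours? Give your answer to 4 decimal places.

0.1410

The first failure time is exponential with rate Σλ_i = 1/710 + 1/2360 + 1/640 = 0.00339468 per hour.
P(min > 577) = e^(−0.00339468·577) = e^(−1.9587) ≈ 0.1410.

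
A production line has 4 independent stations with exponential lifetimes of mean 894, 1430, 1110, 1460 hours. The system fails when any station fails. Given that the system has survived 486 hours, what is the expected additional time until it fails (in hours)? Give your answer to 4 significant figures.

First-failure rate Σλ = 1/894 + 1/1430 + 1/1110 + 1/1460 = 0.0034037.
By memorylessness the expected residual is 1/Σλ = 293.798 hours, regardless of the 486 already elapsed.

293.8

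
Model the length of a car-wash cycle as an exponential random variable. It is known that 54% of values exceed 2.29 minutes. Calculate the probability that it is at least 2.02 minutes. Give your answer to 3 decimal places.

0.581

e^(−λ·2.29) = 0.54 ⇒ λ = −ln(0.54)/2.29 = 0.269077.
P(X > 2.02) = e^(−0.269077·2.02) = e^(−0.54354) ≈ 0.581.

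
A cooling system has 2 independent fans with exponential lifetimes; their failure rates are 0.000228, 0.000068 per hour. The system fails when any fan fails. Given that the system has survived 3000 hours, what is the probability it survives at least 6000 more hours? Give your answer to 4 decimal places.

Time to first failure ~ Exp(Σλ) with Σλ = 0.000296.
By memorylessness, P(T > 3000+6000 | T > 3000) = P(T > 6000) = e^(−0.000296·6000) ≈ 0.1693.

0.1693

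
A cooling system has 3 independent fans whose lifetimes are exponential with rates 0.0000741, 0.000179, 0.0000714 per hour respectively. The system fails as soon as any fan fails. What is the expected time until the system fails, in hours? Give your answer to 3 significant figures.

3080

The time to first failure is exponential with rate Σλ = 0.0000741 + 0.000179 + 0.0000714 = 0.0003245.
E[min] = 1/Σλ = 1/0.0003245 = 3081.66 hours.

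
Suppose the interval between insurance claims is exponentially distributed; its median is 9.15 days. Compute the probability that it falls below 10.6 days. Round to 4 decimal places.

0.5520

For an exponential, median = ln(2)/λ, so λ = ln 2 / 9.15 = 0.0757538 per day.
P(X ≤ 10.6) = 1 − e^(−λ·10.6) = 1 − e^(−0.80299) ≈ 0.5520.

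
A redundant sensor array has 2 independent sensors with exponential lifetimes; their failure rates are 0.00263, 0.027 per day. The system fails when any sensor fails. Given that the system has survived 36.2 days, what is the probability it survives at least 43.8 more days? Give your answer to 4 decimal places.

Time to first failure ~ Exp(Σλ) with Σλ = 0.02963.
By memorylessness, P(T > 36.2+43.8 | T > 36.2) = P(T > 43.8) = e^(−0.02963·43.8) ≈ 0.2731.

0.2731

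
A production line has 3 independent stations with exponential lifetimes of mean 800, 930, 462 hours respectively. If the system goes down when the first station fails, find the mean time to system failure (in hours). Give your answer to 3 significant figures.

The first failure time is exponential with rate Σλ_i = 1/800 + 1/930 + 1/462 = 0.00448977 per hour.
E[min] = 1/Σλ = 1/0.00448977 = 222.729 hours.

223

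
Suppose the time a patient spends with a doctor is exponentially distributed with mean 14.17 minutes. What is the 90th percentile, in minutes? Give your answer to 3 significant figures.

32.6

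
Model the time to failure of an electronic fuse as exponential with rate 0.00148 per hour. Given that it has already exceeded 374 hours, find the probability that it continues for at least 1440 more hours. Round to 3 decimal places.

The exponential is memoryless, so the remaining time is again Exp(λ): the condition X > 374 is irrelevant.
P(X > 1440) = e^(−2.1312) ≈ 0.119.

0.119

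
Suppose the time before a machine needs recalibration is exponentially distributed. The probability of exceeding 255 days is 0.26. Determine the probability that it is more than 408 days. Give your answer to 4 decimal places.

e^(−λ·255) = 0.26 ⇒ λ = −ln(0.26)/255 = 0.00528264.
P(X > 408) = e^(−0.00528264·408) = e^(−2.1553) ≈ 0.1159.

0.1159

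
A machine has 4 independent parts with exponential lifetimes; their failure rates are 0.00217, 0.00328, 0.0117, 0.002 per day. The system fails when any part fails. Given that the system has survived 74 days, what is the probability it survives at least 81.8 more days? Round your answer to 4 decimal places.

0.2088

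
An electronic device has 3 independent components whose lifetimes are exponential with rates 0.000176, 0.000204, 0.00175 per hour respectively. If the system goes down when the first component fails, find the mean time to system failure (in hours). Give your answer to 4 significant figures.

The time to first failure is exponential with rate Σλ = 0.000176 + 0.000204 + 0.00175 = 0.00213.
E[min] = 1/Σλ = 1/0.00213 = 469.484 hours.

469.5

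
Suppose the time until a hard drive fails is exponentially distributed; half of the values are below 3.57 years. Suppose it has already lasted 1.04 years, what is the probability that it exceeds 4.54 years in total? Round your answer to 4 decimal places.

For an exponential, median = ln(2)/λ, so λ = ln 2 / 3.57 = 0.194159 per year.
By the memoryless property, P(X > 1.04+3.5 | X > 1.04) = P(X > 3.5).
P(X > 3.5) = e^(−0.67956) ≈ 0.5068.

0.5068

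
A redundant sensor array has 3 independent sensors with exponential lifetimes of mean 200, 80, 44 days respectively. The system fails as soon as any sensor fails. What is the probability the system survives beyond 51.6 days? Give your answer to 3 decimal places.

The first failure time is exponential with rate Σλ_i = 1/200 + 1/80 + 1/44 = 0.0402273 per day.
P(min > 51.6) = e^(−0.0402273·51.6) = e^(−2.0757) ≈ 0.125.

0.125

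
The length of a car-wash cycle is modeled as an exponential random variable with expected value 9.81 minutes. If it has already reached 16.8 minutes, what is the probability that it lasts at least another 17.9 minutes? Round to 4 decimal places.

The rate is λ = 1/9.81 = 0.101937 per minute.
P(X > s+t | X > s) = e^(−λ(s+t))/e^(−λs) = e^(−λt), independent of s = 16.8.
P(X > 17.9) = e^(−1.8247) ≈ 0.1613.

0.1613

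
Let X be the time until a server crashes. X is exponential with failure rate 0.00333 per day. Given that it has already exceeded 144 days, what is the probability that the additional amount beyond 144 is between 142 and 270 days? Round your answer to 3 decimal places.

Memoryless: the residual past 144 is again Exp(λ).
P(142 < residual < 270) = e^(−λ·142) − e^(−λ·270) = 0.62322 − 0.40694 ≈ 0.216.

0.216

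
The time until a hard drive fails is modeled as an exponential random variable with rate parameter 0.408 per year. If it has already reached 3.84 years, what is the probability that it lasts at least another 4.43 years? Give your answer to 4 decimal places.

0.1641

By the memoryless property, P(X > 3.84+4.43 | X > 3.84) = P(X > 4.43).
P(X > 4.43) = e^(−1.8074) ≈ 0.1641.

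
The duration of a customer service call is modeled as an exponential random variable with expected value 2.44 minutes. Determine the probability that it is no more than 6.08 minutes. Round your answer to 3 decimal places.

The rate is λ = 1/2.44 = 0.409836 per minute.
P(X ≤ 6.08) = 1 − e^(−λ·6.08) = 1 − e^(−2.4918) ≈ 0.917.

0.917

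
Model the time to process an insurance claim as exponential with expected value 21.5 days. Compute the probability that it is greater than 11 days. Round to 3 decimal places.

0.600

The rate is λ = 1/21.5 = 0.0465116 per day.
P(X > 11) = e^(−λ·11) = e^(−0.51163) ≈ 0.600.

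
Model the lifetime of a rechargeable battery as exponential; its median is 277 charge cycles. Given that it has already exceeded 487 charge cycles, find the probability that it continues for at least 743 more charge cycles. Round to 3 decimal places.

For an exponential, median = ln(2)/λ, so λ = ln 2 / 277 = 0.00250234 per charge cycle.
P(X > s+t | X > s) = e^(−λ(s+t))/e^(−λs) = e^(−λt), independent of s = 487.
P(X > 743) = e^(−1.8592) ≈ 0.156.

0.156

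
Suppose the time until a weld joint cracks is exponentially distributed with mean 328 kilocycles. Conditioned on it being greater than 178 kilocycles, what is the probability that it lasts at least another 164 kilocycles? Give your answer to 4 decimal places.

0.6065

The rate is λ = 1/328 = 0.00304878 per kilocycle.
By the memoryless property, P(X > 178+164 | X > 178) = P(X > 164).
P(X > 164) = e^(−0.5) ≈ 0.6065.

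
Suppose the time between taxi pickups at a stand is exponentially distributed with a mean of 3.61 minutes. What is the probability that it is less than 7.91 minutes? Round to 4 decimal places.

The rate is λ = 1/3.61 = 0.277008 per minute.
P(X ≤ 7.91) = 1 − e^(−λ·7.91) = 1 − e^(−2.1911) ≈ 0.8882.

0.8882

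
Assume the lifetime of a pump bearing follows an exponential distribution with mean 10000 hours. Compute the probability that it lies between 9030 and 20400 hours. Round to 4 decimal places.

0.2753

The rate is λ = 1/10000 = 0.0001 per hour.
P(9030 < X < 20400) = e^(−λ·9030) − e^(−λ·20400) = 0.40535 − 0.13003 ≈ 0.2753.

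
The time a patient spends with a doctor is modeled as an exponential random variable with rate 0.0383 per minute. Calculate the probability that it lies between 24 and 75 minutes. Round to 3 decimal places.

P(24 < X < 75) = e^(−λ·24) − e^(−λ·75) = 0.39884 − 0.05656 ≈ 0.342.

0.342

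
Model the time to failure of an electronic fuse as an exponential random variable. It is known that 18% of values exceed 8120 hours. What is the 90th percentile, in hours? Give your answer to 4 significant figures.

e^(−λ·8120) = 0.18 ⇒ λ = −ln(0.18)/8120 = 0.000211182.
90th percentile: 1 − e^(−λt) = 0.9, t = −ln(0.1)/λ = 10903.3 hours.

10900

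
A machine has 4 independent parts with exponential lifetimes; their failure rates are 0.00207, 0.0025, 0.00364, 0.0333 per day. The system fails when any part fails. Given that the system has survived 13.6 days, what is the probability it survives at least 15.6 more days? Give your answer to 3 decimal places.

0.523

Time to first failure ~ Exp(Σλ) with Σλ = 0.04151.
By memorylessness, P(T > 13.6+15.6 | T > 13.6) = P(T > 15.6) = e^(−0.04151·15.6) ≈ 0.523.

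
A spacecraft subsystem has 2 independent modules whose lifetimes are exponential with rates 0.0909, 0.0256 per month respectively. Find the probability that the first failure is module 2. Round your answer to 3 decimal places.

The time to first failure is exponential with rate Σλ = 0.0909 + 0.0256 = 0.1165.
P(module 2 first) = λ_2/Σλ = 0.0256/0.1165 ≈ 0.220.

0.220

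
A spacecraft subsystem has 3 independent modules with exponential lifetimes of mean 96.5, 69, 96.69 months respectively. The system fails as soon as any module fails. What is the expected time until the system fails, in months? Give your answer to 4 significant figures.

28.41

The first failure time is exponential with rate Σλ_i = 1/96.5 + 1/69 + 1/96.69 = 0.0351978 per month.
E[min] = 1/Σλ = 1/0.0351978 = 28.4109 months.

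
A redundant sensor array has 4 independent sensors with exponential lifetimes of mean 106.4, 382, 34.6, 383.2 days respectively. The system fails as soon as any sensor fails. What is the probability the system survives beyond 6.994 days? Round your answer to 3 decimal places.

The first failure time is exponential with rate Σλ_i = 1/106.4 + 1/382 + 1/34.6 + 1/383.2 = 0.0435276 per day.
P(min > 6.994) = e^(−0.0435276·6.994) = e^(−0.30443) ≈ 0.738.

0.738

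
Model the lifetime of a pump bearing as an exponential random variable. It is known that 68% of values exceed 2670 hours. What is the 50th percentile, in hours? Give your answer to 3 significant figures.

4800

e^(−λ·2670) = 0.68 ⇒ λ = −ln(0.68)/2670 = 0.000144443.
50th percentile: 1 − e^(−λt) = 0.5, t = −ln(0.5)/λ = 4798.76 hours.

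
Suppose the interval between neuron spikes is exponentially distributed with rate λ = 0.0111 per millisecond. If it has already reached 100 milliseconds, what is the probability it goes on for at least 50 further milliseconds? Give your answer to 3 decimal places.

P(X > s+t | X > s) = e^(−λ(s+t))/e^(−λs) = e^(−λt), independent of s = 100.
P(X > 50) = e^(−0.555) ≈ 0.574.

0.574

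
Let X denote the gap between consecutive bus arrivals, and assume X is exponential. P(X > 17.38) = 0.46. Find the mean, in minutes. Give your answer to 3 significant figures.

22.4

e^(−λ·17.38) = 0.46 ⇒ λ = −ln(0.46)/17.38 = 0.0446794.
Mean = 1/λ = 22.3817 minutes.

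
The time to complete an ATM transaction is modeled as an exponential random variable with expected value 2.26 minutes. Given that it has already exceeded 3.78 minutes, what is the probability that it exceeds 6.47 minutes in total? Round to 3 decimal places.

0.304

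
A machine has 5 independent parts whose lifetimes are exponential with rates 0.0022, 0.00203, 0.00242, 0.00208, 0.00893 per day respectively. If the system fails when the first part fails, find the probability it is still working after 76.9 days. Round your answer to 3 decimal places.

0.257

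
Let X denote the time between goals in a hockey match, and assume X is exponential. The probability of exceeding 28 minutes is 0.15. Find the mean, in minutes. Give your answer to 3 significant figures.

e^(−λ·28) = 0.15 ⇒ λ = −ln(0.15)/28 = 0.0677543.
Mean = 1/λ = 14.7592 minutes.

14.8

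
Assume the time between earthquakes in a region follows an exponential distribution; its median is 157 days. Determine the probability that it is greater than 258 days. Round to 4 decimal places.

0.3201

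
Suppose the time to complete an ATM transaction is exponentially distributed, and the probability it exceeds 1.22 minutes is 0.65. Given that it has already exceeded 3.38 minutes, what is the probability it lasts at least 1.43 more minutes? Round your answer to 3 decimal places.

0.604

From e^(−λ·1.22) = 0.65, λ = −ln(0.65)/1.22 = 0.353101.
Memoryless: P(X > 3.38+1.43 | X > 3.38) = P(X > 1.43) = e^(−0.353101·1.43) ≈ 0.604.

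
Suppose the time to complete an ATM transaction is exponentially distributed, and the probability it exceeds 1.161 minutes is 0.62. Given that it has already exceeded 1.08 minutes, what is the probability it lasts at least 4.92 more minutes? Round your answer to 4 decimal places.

0.1319

From e^(−λ·1.161) = 0.62, λ = −ln(0.62)/1.161 = 0.411745.
Memoryless: P(X > 1.08+4.92 | X > 1.08) = P(X > 4.92) = e^(−0.411745·4.92) ≈ 0.1319.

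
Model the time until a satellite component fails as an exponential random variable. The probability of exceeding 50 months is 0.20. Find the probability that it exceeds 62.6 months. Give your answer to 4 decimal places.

e^(−λ·50) = 0.20 ⇒ λ = −ln(0.20)/50 = 0.0321888.
P(X > 62.6) = e^(−0.0321888·62.6) = e^(−2.015) ≈ 0.1333.

0.1333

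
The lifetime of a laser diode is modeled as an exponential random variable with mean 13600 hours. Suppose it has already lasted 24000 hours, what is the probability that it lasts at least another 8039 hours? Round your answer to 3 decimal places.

0.554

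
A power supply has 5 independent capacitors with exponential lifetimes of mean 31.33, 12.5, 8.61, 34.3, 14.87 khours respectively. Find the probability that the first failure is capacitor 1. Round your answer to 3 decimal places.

0.098

Rates: λ_i = 1/mean_i → 0.0319183, 0.08, 0.116144, 0.0291545, 0.0672495; Σλ = 0.324466.
P(capacitor 1 first) = λ_1/Σλ = 0.0319183/0.324466 ≈ 0.098.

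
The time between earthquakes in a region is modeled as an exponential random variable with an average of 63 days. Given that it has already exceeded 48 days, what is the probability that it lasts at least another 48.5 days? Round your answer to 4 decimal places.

0.4631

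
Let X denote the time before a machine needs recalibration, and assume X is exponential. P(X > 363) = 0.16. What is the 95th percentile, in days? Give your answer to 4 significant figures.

e^(−λ·363) = 0.16 ⇒ λ = −ln(0.16)/363 = 0.00504843.
95th percentile: 1 − e^(−λt) = 0.95, t = −ln(0.05)/λ = 593.398 days.

593.4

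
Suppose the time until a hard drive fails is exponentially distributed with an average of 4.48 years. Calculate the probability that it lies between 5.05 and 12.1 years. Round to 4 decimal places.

0.2568

The rate is λ = 1/4.48 = 0.223214 per year.
P(5.05 < X < 12.1) = e^(−λ·5.05) − e^(−λ·12.1) = 0.32393 − 0.06715 ≈ 0.2568.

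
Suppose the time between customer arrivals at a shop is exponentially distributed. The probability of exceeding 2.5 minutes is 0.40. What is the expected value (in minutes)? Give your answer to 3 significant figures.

e^(−λ·2.5) = 0.40 ⇒ λ = −ln(0.40)/2.5 = 0.366516.
Mean = 1/λ = 2.72839 minutes.

2.73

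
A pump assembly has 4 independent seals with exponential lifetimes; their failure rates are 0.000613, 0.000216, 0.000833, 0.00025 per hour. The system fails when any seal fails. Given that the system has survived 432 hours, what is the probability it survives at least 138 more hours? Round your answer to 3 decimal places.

0.768

Time to first failure ~ Exp(Σλ) with Σλ = 0.001912.
By memorylessness, P(T > 432+138 | T > 432) = P(T > 138) = e^(−0.001912·138) ≈ 0.768.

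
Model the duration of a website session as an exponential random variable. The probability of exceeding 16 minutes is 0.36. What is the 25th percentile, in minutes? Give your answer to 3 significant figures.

e^(−λ·16) = 0.36 ⇒ λ = −ln(0.36)/16 = 0.0638532.
25th percentile: 1 − e^(−λt) = 0.25, t = −ln(0.75)/λ = 4.50537 minutes.

4.51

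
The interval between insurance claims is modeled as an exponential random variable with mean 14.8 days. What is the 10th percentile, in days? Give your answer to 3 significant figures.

The rate is λ = 1/14.8 = 0.0675676 per day.
Set 1 − e^(−λt) = 0.1, so t = −ln(0.9)/λ = 0.10536/0.0675676 ≈ 1.55934 days.

1.56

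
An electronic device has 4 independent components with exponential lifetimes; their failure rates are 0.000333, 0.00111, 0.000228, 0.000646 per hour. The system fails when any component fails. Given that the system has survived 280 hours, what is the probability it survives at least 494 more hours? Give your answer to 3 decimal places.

0.318

Time to first failure ~ Exp(Σλ) with Σλ = 0.002317.
By memorylessness, P(T > 280+494 | T > 280) = P(T > 494) = e^(−0.002317·494) ≈ 0.318.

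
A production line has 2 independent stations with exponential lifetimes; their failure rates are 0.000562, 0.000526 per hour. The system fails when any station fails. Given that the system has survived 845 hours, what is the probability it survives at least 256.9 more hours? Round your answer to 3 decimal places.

Time to first failure ~ Exp(Σλ) with Σλ = 0.001088.
By memorylessness, P(T > 845+256.9 | T > 845) = P(T > 256.9) = e^(−0.001088·256.9) ≈ 0.756.

0.756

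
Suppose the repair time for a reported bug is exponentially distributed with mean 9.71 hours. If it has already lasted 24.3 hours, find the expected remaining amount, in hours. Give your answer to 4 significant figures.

The rate is λ = 1/9.71 = 0.102987 per hour.
By memorylessness, the remaining amount past any threshold is again Exp(λ) with mean 1/λ = 9.71 hours.

9.710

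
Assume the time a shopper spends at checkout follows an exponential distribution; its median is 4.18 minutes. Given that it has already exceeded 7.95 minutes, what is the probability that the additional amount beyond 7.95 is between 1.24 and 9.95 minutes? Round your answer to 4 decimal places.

For an exponential, median = ln(2)/λ, so λ = ln 2 / 4.18 = 0.165825 per minute.
Memoryless: the residual past 7.95 is again Exp(λ).
P(1.24 < residual < 9.95) = e^(−λ·1.24) − e^(−λ·9.95) = 0.81414 − 0.19206 ≈ 0.6221.

0.6221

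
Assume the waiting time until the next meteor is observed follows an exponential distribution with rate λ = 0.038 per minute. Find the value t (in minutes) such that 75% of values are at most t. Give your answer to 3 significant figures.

Set 1 − e^(−λt) = 0.75, so t = −ln(0.25)/λ = 1.3863/0.038 ≈ 36.4814 minutes.

36.5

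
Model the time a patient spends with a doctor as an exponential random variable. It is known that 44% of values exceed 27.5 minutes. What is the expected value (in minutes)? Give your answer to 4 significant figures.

33.50

e^(−λ·27.5) = 0.44 ⇒ λ = −ln(0.44)/27.5 = 0.0298538.
Mean = 1/λ = 33.4965 minutes.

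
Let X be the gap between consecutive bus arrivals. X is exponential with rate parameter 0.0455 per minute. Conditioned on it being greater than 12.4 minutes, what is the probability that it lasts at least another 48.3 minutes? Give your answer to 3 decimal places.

0.111

By the memoryless property, P(X > 12.4+48.3 | X > 12.4) = P(X > 48.3).
P(X > 48.3) = e^(−2.1976) ≈ 0.111.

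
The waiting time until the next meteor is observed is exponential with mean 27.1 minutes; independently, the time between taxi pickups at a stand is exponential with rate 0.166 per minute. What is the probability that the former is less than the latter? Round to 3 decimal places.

0.182

λ_1 = 1/27.1 = 0.0369004, λ_2 = 0.166.
For independent exponentials, P(the former < the latter) = λ_1/(λ_1+λ_2) = 0.0369004/0.2029 ≈ 0.182.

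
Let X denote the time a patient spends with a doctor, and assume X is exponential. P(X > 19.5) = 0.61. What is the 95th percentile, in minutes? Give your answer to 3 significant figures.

118

e^(−λ·19.5) = 0.61 ⇒ λ = −ln(0.61)/19.5 = 0.0253485.
95th percentile: 1 − e^(−λt) = 0.95, t = −ln(0.05)/λ = 118.182 minutes.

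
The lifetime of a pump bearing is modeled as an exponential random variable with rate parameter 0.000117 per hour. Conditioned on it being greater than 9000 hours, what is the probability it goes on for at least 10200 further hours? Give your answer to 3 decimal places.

P(X > s+t | X > s) = e^(−λ(s+t))/e^(−λs) = e^(−λt), independent of s = 9000.
P(X > 10200) = e^(−1.1934) ≈ 0.303.

0.303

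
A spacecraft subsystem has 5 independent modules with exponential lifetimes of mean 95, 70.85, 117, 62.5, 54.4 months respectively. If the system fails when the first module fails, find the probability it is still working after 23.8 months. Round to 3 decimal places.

0.200

The first failure time is exponential with rate Σλ_i = 1/95 + 1/70.85 + 1/117 + 1/62.5 + 1/54.4 = 0.06757 per month.
P(min > 23.8) = e^(−0.06757·23.8) = e^(−1.6082) ≈ 0.200.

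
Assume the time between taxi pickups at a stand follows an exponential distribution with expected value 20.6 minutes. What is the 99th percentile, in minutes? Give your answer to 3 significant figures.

94.9

The rate is λ = 1/20.6 = 0.0485437 per minute.
Set 1 − e^(−λt) = 0.99, so t = −ln(0.01)/λ = 4.6052/0.0485437 ≈ 94.8665 minutes.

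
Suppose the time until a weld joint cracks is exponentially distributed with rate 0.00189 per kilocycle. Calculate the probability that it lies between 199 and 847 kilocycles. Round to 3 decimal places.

0.485

P(199 < X < 847) = e^(−λ·199) − e^(−λ·847) = 0.68653 − 0.20173 ≈ 0.485.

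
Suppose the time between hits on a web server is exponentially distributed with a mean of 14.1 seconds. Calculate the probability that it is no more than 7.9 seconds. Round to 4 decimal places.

0.4290

The rate is λ = 1/14.1 = 0.070922 per second.
P(X ≤ 7.9) = 1 − e^(−λ·7.9) = 1 − e^(−0.56028) ≈ 0.4290.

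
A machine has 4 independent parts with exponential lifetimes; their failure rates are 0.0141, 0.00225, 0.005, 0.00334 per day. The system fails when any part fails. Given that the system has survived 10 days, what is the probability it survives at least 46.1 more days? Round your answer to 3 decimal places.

0.320

Time to first failure ~ Exp(Σλ) with Σλ = 0.02469.
By memorylessness, P(T > 10+46.1 | T > 10) = P(T > 46.1) = e^(−0.02469·46.1) ≈ 0.320.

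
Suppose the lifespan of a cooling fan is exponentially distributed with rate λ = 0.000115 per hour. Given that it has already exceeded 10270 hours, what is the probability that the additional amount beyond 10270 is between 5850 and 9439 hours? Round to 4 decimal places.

0.1726

Memoryless: the residual past 10270 is again Exp(λ).
P(5850 < residual < 9439) = e^(−λ·5850) − e^(−λ·9439) = 0.51030 − 0.33774 ≈ 0.1726.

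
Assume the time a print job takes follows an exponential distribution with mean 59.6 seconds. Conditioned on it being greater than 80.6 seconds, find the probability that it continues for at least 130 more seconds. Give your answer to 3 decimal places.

0.113

The rate is λ = 1/59.6 = 0.0167785 per second.
P(X > s+t | X > s) = e^(−λ(s+t))/e^(−λs) = e^(−λt), independent of s = 80.6.
P(X > 130) = e^(−2.1812) ≈ 0.113.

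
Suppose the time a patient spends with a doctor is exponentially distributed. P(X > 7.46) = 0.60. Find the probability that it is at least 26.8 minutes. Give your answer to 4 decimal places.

e^(−λ·7.46) = 0.60 ⇒ λ = −ln(0.60)/7.46 = 0.0684753.
P(X > 26.8) = e^(−0.0684753·26.8) = e^(−1.8351) ≈ 0.1596.

0.1596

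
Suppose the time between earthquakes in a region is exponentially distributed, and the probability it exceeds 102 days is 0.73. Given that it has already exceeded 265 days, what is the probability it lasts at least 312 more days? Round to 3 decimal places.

0.382

From e^(−λ·102) = 0.73, λ = −ln(0.73)/102 = 0.0030854.
Memoryless: P(X > 265+312 | X > 265) = P(X > 312) = e^(−0.0030854·312) ≈ 0.382.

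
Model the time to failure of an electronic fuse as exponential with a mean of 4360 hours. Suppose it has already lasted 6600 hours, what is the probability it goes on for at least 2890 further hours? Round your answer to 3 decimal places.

0.515

The rate is λ = 1/4360 = 0.000229358 per hour.
P(X > s+t | X > s) = e^(−λ(s+t))/e^(−λs) = e^(−λt), independent of s = 6600.
P(X > 2890) = e^(−0.66284) ≈ 0.515.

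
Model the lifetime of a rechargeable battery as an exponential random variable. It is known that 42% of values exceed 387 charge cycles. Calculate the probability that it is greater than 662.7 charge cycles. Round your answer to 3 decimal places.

e^(−λ·387) = 0.42 ⇒ λ = −ln(0.42)/387 = 0.0022416.
P(X > 662.7) = e^(−0.0022416·662.7) = e^(−1.4855) ≈ 0.226.

0.226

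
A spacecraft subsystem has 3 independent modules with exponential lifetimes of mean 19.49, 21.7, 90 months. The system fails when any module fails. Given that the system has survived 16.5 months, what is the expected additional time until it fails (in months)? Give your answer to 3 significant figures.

9.22

First-failure rate Σλ = 1/19.49 + 1/21.7 + 1/90 = 0.108502.
By memorylessness the expected residual is 1/Σλ = 9.21638 months, regardless of the 16.5 already elapsed.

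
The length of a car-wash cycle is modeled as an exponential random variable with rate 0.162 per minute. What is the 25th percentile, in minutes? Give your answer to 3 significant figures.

1.78

Set 1 − e^(−λt) = 0.25, so t = −ln(0.75)/λ = 0.28768/0.162 ≈ 1.77582 minutes.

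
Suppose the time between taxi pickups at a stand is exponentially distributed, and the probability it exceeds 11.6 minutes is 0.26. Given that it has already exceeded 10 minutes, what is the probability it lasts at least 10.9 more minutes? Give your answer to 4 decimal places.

From e^(−λ·11.6) = 0.26, λ = −ln(0.26)/11.6 = 0.116127.
Memoryless: P(X > 10+10.9 | X > 10) = P(X > 10.9) = e^(−0.116127·10.9) ≈ 0.2820.

0.2820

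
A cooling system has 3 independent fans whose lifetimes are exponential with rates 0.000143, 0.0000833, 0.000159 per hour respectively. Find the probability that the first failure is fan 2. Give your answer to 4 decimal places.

0.2162

The time to first failure is exponential with rate Σλ = 0.000143 + 0.0000833 + 0.000159 = 0.0003853.
P(fan 2 first) = λ_2/Σλ = 0.0000833/0.0003853 ≈ 0.2162.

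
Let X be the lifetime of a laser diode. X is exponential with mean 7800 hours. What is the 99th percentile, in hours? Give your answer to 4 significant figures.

35920

The rate is λ = 1/7800 = 0.000128205 per hour.
Set 1 − e^(−λt) = 0.99, so t = −ln(0.01)/λ = 4.6052/0.000128205 ≈ 35920.3 hours.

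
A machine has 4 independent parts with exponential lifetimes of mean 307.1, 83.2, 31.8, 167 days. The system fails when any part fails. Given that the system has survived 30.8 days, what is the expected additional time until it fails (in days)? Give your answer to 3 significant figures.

First-failure rate Σλ = 1/307.1 + 1/83.2 + 1/31.8 + 1/167 = 0.0527101.
By memorylessness the expected residual is 1/Σλ = 18.9717 days, regardless of the 30.8 already elapsed.

19.0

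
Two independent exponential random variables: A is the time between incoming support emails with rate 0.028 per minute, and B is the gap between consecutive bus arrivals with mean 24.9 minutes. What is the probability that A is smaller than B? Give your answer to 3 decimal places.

0.411

λ_1 = 0.028, λ_2 = 1/24.9 = 0.0401606.
For independent exponentials, P(A < B) = λ_1/(λ_1+λ_2) = 0.028/0.0681606 ≈ 0.411.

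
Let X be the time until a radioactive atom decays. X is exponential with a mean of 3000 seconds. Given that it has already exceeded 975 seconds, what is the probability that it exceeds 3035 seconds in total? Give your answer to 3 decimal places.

0.503

The rate is λ = 1/3000 = 0.000333333 per second.
By the memoryless property, P(X > 975+2060 | X > 975) = P(X > 2060).
P(X > 2060) = e^(−0.68667) ≈ 0.503.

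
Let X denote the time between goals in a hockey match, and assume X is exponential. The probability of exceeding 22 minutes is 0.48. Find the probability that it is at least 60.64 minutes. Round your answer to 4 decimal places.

e^(−λ·22) = 0.48 ⇒ λ = −ln(0.48)/22 = 0.0333622.
P(X > 60.64) = e^(−0.0333622·60.64) = e^(−2.0231) ≈ 0.1322.

0.1322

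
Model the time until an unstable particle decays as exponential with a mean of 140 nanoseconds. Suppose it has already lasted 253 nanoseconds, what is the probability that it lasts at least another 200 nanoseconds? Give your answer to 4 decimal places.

The rate is λ = 1/140 = 0.00714286 per nanosecond.
By the memoryless property, P(X > 253+200 | X > 253) = P(X > 200).
P(X > 200) = e^(−1.4286) ≈ 0.2397.

0.2397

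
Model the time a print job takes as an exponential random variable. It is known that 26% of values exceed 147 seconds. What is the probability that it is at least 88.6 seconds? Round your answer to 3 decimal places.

0.444

e^(−λ·147) = 0.26 ⇒ λ = −ln(0.26)/147 = 0.00916377.
P(X > 88.6) = e^(−0.00916377·88.6) = e^(−0.81191) ≈ 0.444.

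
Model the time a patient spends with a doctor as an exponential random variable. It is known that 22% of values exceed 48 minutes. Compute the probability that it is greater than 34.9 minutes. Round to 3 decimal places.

0.333

e^(−λ·48) = 0.22 ⇒ λ = −ln(0.22)/48 = 0.0315443.
P(X > 34.9) = e^(−0.0315443·34.9) = e^(−1.1009) ≈ 0.333.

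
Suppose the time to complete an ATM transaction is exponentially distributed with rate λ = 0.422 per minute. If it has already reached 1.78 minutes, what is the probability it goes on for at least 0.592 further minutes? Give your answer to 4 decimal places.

0.7789

P(X > s+t | X > s) = e^(−λ(s+t))/e^(−λs) = e^(−λt), independent of s = 1.78.
P(X > 0.592) = e^(−0.24982) ≈ 0.7789.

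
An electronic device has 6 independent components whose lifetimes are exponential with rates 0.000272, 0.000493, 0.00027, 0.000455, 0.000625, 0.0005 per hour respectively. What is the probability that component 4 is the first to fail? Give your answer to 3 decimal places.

0.174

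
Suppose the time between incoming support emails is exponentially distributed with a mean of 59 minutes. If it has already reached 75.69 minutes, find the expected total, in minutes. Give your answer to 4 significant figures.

134.7

The rate is λ = 1/59 = 0.0169492 per minute.
By memorylessness, E[X | X > 75.69] = 75.69 + 1/λ = 75.69 + 59 = 134.69 minutes.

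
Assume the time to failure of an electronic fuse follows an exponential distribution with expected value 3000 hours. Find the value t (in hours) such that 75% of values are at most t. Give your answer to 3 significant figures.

The rate is λ = 1/3000 = 0.000333333 per hour.
Set 1 − e^(−λt) = 0.75, so t = −ln(0.25)/λ = 1.3863/0.000333333 ≈ 4158.88 hours.

4160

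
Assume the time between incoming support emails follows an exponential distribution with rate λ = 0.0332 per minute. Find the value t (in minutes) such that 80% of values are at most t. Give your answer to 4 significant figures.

48.48

Set 1 − e^(−λt) = 0.8, so t = −ln(0.2)/λ = 1.6094/0.0332 ≈ 48.477 minutes.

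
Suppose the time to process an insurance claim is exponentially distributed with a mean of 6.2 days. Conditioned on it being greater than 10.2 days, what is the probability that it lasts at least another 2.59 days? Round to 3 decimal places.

0.659

The rate is λ = 1/6.2 = 0.16129 per day.
P(X > s+t | X > s) = e^(−λ(s+t))/e^(−λs) = e^(−λt), independent of s = 10.2.
P(X > 2.59) = e^(−0.41774) ≈ 0.659.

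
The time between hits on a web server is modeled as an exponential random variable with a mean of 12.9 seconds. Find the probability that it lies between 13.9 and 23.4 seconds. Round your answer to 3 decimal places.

0.177

The rate is λ = 1/12.9 = 0.0775194 per second.
P(13.9 < X < 23.4) = e^(−λ·13.9) − e^(−λ·23.4) = 0.34044 − 0.16301 ≈ 0.177.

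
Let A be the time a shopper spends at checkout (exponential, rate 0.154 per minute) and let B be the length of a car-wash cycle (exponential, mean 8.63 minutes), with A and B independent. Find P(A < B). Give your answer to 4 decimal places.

λ_1 = 0.154, λ_2 = 1/8.63 = 0.115875.
For independent exponentials, P(A < B) = λ_1/(λ_1+λ_2) = 0.154/0.269875 ≈ 0.5706.

0.5706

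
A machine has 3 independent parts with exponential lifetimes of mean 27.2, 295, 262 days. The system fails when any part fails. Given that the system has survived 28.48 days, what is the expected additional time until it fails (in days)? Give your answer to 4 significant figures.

22.74

First-failure rate Σλ = 1/27.2 + 1/295 + 1/262 = 0.0439713.
By memorylessness the expected residual is 1/Σλ = 22.7421 days, regardless of the 28.48 already elapsed.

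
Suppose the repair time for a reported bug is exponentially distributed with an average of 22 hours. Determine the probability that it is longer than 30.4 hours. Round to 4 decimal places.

0.2511

The rate is λ = 1/22 = 0.0454545 per hour.
P(X > 30.4) = e^(−λ·30.4) = e^(−1.3818) ≈ 0.2511.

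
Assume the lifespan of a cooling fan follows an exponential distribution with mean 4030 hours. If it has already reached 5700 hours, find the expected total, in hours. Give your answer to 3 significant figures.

The rate is λ = 1/4030 = 0.000248139 per hour.
By memorylessness, E[X | X > 5700] = 5700 + 1/λ = 5700 + 4030 = 9730 hours.

9730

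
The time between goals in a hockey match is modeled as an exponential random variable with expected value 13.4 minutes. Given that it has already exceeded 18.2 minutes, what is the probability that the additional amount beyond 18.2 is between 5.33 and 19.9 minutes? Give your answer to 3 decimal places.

0.445

The rate is λ = 1/13.4 = 0.0746269 per minute.
Memoryless: the residual past 18.2 is again Exp(λ).
P(5.33 < residual < 19.9) = e^(−λ·5.33) − e^(−λ·19.9) = 0.67182 − 0.22649 ≈ 0.445.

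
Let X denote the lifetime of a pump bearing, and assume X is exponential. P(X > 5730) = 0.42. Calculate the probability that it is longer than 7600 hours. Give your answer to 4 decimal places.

0.3164

e^(−λ·5730) = 0.42 ⇒ λ = −ln(0.42)/5730 = 0.000151396.
P(X > 7600) = e^(−0.000151396·7600) = e^(−1.1506) ≈ 0.3164.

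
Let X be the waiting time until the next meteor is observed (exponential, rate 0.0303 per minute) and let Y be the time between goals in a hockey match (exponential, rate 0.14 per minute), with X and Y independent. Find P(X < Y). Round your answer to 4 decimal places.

λ_1 = 0.0303, λ_2 = 0.14.
For independent exponentials, P(X < Y) = λ_1/(λ_1+λ_2) = 0.0303/0.1703 ≈ 0.1779.

0.1779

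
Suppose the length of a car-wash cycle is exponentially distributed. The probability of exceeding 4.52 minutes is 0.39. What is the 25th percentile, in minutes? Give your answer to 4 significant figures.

1.381

e^(−λ·4.52) = 0.39 ⇒ λ = −ln(0.39)/4.52 = 0.20832.
25th percentile: 1 − e^(−λt) = 0.25, t = −ln(0.75)/λ = 1.38096 minutes.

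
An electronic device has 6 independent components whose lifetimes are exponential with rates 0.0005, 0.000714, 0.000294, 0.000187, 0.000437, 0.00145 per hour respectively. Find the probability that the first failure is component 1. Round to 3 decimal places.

0.140

The time to first failure is exponential with rate Σλ = 0.0005 + 0.000714 + 0.000294 + 0.000187 + 0.000437 + 0.00145 = 0.003582.
P(component 1 first) = λ_1/Σλ = 0.0005/0.003582 ≈ 0.140.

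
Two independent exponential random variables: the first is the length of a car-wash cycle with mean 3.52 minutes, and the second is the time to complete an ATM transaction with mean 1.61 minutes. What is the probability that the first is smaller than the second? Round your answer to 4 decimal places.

0.3138

λ_1 = 1/3.52 = 0.284091, λ_2 = 1/1.61 = 0.621118.
For independent exponentials, P(the first < the second) = λ_1/(λ_1+λ_2) = 0.284091/0.905209 ≈ 0.3138.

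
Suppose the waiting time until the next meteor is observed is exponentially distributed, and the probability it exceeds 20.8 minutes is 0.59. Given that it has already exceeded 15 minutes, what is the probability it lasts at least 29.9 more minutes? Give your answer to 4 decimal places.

0.4684

From e^(−λ·20.8) = 0.59, λ = −ln(0.59)/20.8 = 0.025367.
Memoryless: P(X > 15+29.9 | X > 15) = P(X > 29.9) = e^(−0.025367·29.9) ≈ 0.4684.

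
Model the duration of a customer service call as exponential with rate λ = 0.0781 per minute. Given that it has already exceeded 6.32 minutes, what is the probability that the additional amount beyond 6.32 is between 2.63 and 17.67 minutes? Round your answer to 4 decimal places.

0.5627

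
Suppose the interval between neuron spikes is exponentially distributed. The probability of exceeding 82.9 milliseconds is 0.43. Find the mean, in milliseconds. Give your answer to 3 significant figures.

e^(−λ·82.9) = 0.43 ⇒ λ = −ln(0.43)/82.9 = 0.0101806.
Mean = 1/λ = 98.2262 milliseconds.

98.2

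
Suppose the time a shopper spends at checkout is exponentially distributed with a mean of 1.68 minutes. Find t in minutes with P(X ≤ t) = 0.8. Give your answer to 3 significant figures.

2.70

The rate is λ = 1/1.68 = 0.595238 per minute.
Set 1 − e^(−λt) = 0.8, so t = −ln(0.2)/λ = 1.6094/0.595238 ≈ 2.70386 minutes.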